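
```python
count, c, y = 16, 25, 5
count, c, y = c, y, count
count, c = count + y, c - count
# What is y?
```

Trace (tracking y):
count, c, y = (16, 25, 5)  # -> count = 16, c = 25, y = 5
count, c, y = (c, y, count)  # -> count = 25, c = 5, y = 16
count, c = (count + y, c - count)  # -> count = 41, c = -20

Answer: 16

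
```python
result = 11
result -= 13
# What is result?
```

Answer: -2

Derivation:
Trace (tracking result):
result = 11  # -> result = 11
result -= 13  # -> result = -2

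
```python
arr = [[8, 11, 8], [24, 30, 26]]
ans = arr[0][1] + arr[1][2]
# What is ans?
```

Answer: 37

Derivation:
Trace (tracking ans):
arr = [[8, 11, 8], [24, 30, 26]]  # -> arr = [[8, 11, 8], [24, 30, 26]]
ans = arr[0][1] + arr[1][2]  # -> ans = 37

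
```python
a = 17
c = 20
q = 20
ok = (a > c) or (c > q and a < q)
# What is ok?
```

Answer: False

Derivation:
Trace (tracking ok):
a = 17  # -> a = 17
c = 20  # -> c = 20
q = 20  # -> q = 20
ok = a > c or (c > q and a < q)  # -> ok = False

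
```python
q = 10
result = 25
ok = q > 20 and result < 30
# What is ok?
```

Trace (tracking ok):
q = 10  # -> q = 10
result = 25  # -> result = 25
ok = q > 20 and result < 30  # -> ok = False

Answer: False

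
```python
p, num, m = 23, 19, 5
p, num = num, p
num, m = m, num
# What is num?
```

Answer: 5

Derivation:
Trace (tracking num):
p, num, m = (23, 19, 5)  # -> p = 23, num = 19, m = 5
p, num = (num, p)  # -> p = 19, num = 23
num, m = (m, num)  # -> num = 5, m = 23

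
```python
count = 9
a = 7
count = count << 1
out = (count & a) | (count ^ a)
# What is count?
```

Trace (tracking count):
count = 9  # -> count = 9
a = 7  # -> a = 7
count = count << 1  # -> count = 18
out = count & a | count ^ a  # -> out = 23

Answer: 18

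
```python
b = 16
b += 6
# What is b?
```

Trace (tracking b):
b = 16  # -> b = 16
b += 6  # -> b = 22

Answer: 22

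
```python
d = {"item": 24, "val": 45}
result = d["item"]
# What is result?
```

Trace (tracking result):
d = {'item': 24, 'val': 45}  # -> d = {'item': 24, 'val': 45}
result = d['item']  # -> result = 24

Answer: 24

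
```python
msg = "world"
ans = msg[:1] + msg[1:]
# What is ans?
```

Trace (tracking ans):
msg = 'world'  # -> msg = 'world'
ans = msg[:1] + msg[1:]  # -> ans = 'world'

Answer: 'world'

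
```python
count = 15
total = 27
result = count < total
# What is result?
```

Answer: True

Derivation:
Trace (tracking result):
count = 15  # -> count = 15
total = 27  # -> total = 27
result = count < total  # -> result = True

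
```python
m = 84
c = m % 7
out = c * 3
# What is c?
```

Answer: 0

Derivation:
Trace (tracking c):
m = 84  # -> m = 84
c = m % 7  # -> c = 0
out = c * 3  # -> out = 0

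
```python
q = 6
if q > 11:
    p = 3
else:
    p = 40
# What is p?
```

Answer: 40

Derivation:
Trace (tracking p):
q = 6  # -> q = 6
if q > 11:  # condition is False
else:
    p = 40  # -> p = 40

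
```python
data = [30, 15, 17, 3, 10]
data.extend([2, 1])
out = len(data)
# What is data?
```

Answer: [30, 15, 17, 3, 10, 2, 1]

Derivation:
Trace (tracking data):
data = [30, 15, 17, 3, 10]  # -> data = [30, 15, 17, 3, 10]
data.extend([2, 1])  # -> data = [30, 15, 17, 3, 10, 2, 1]
out = len(data)  # -> out = 7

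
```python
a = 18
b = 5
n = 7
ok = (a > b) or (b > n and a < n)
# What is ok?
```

Answer: True

Derivation:
Trace (tracking ok):
a = 18  # -> a = 18
b = 5  # -> b = 5
n = 7  # -> n = 7
ok = a > b or (b > n and a < n)  # -> ok = True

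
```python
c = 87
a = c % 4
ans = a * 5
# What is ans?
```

Trace (tracking ans):
c = 87  # -> c = 87
a = c % 4  # -> a = 3
ans = a * 5  # -> ans = 15

Answer: 15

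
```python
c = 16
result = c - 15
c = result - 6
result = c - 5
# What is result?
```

Answer: -10

Derivation:
Trace (tracking result):
c = 16  # -> c = 16
result = c - 15  # -> result = 1
c = result - 6  # -> c = -5
result = c - 5  # -> result = -10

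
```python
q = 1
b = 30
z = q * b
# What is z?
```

Answer: 30

Derivation:
Trace (tracking z):
q = 1  # -> q = 1
b = 30  # -> b = 30
z = q * b  # -> z = 30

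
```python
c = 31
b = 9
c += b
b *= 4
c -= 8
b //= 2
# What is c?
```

Trace (tracking c):
c = 31  # -> c = 31
b = 9  # -> b = 9
c += b  # -> c = 40
b *= 4  # -> b = 36
c -= 8  # -> c = 32
b //= 2  # -> b = 18

Answer: 32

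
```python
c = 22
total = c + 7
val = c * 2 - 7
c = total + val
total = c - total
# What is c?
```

Trace (tracking c):
c = 22  # -> c = 22
total = c + 7  # -> total = 29
val = c * 2 - 7  # -> val = 37
c = total + val  # -> c = 66
total = c - total  # -> total = 37

Answer: 66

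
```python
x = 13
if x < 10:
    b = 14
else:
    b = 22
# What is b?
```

Trace (tracking b):
x = 13  # -> x = 13
if x < 10:  # condition is False
else:
    b = 22  # -> b = 22

Answer: 22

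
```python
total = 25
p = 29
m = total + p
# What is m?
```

Answer: 54

Derivation:
Trace (tracking m):
total = 25  # -> total = 25
p = 29  # -> p = 29
m = total + p  # -> m = 54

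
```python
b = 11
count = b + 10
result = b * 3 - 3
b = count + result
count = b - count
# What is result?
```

Answer: 30

Derivation:
Trace (tracking result):
b = 11  # -> b = 11
count = b + 10  # -> count = 21
result = b * 3 - 3  # -> result = 30
b = count + result  # -> b = 51
count = b - count  # -> count = 30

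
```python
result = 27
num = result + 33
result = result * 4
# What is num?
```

Trace (tracking num):
result = 27  # -> result = 27
num = result + 33  # -> num = 60
result = result * 4  # -> result = 108

Answer: 60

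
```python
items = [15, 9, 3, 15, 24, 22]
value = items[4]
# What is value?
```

Trace (tracking value):
items = [15, 9, 3, 15, 24, 22]  # -> items = [15, 9, 3, 15, 24, 22]
value = items[4]  # -> value = 24

Answer: 24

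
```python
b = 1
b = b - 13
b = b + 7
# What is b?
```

Answer: -5

Derivation:
Trace (tracking b):
b = 1  # -> b = 1
b = b - 13  # -> b = -12
b = b + 7  # -> b = -5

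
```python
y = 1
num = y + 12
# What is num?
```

Answer: 13

Derivation:
Trace (tracking num):
y = 1  # -> y = 1
num = y + 12  # -> num = 13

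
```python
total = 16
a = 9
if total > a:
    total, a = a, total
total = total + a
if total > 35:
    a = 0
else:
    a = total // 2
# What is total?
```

Answer: 25

Derivation:
Trace (tracking total):
total = 16  # -> total = 16
a = 9  # -> a = 9
if total > a:  # condition is True
    total, a = (a, total)  # -> total = 9, a = 16
total = total + a  # -> total = 25
if total > 35:  # condition is False
else:
    a = total // 2  # -> a = 12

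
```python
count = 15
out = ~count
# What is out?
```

Answer: -16

Derivation:
Trace (tracking out):
count = 15  # -> count = 15
out = ~count  # -> out = -16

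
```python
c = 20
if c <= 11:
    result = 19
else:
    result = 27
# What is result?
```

Trace (tracking result):
c = 20  # -> c = 20
if c <= 11:  # condition is False
else:
    result = 27  # -> result = 27

Answer: 27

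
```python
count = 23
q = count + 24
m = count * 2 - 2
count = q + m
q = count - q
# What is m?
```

Trace (tracking m):
count = 23  # -> count = 23
q = count + 24  # -> q = 47
m = count * 2 - 2  # -> m = 44
count = q + m  # -> count = 91
q = count - q  # -> q = 44

Answer: 44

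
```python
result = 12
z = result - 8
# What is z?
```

Trace (tracking z):
result = 12  # -> result = 12
z = result - 8  # -> z = 4

Answer: 4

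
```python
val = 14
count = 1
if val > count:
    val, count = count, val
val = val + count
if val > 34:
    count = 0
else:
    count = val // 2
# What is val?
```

Answer: 15

Derivation:
Trace (tracking val):
val = 14  # -> val = 14
count = 1  # -> count = 1
if val > count:  # condition is True
    val, count = (count, val)  # -> val = 1, count = 14
val = val + count  # -> val = 15
if val > 34:  # condition is False
else:
    count = val // 2  # -> count = 7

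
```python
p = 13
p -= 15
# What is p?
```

Trace (tracking p):
p = 13  # -> p = 13
p -= 15  # -> p = -2

Answer: -2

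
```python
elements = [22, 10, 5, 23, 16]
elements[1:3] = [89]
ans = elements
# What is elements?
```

Trace (tracking elements):
elements = [22, 10, 5, 23, 16]  # -> elements = [22, 10, 5, 23, 16]
elements[1:3] = [89]  # -> elements = [22, 89, 23, 16]
ans = elements  # -> ans = [22, 89, 23, 16]

Answer: [22, 89, 23, 16]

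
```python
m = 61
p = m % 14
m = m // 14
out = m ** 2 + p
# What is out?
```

Trace (tracking out):
m = 61  # -> m = 61
p = m % 14  # -> p = 5
m = m // 14  # -> m = 4
out = m ** 2 + p  # -> out = 21

Answer: 21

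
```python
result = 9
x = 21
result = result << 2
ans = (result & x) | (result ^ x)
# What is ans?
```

Trace (tracking ans):
result = 9  # -> result = 9
x = 21  # -> x = 21
result = result << 2  # -> result = 36
ans = result & x | result ^ x  # -> ans = 53

Answer: 53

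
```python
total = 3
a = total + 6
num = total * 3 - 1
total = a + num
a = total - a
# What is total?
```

Trace (tracking total):
total = 3  # -> total = 3
a = total + 6  # -> a = 9
num = total * 3 - 1  # -> num = 8
total = a + num  # -> total = 17
a = total - a  # -> a = 8

Answer: 17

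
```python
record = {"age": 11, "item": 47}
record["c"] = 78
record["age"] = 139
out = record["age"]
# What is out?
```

Trace (tracking out):
record = {'age': 11, 'item': 47}  # -> record = {'age': 11, 'item': 47}
record['c'] = 78  # -> record = {'age': 11, 'item': 47, 'c': 78}
record['age'] = 139  # -> record = {'age': 139, 'item': 47, 'c': 78}
out = record['age']  # -> out = 139

Answer: 139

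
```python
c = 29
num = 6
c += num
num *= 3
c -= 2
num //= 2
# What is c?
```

Trace (tracking c):
c = 29  # -> c = 29
num = 6  # -> num = 6
c += num  # -> c = 35
num *= 3  # -> num = 18
c -= 2  # -> c = 33
num //= 2  # -> num = 9

Answer: 33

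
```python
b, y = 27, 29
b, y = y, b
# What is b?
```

Trace (tracking b):
b, y = (27, 29)  # -> b = 27, y = 29
b, y = (y, b)  # -> b = 29, y = 27

Answer: 29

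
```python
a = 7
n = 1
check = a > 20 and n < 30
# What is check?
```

Trace (tracking check):
a = 7  # -> a = 7
n = 1  # -> n = 1
check = a > 20 and n < 30  # -> check = False

Answer: False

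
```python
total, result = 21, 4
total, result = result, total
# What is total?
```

Trace (tracking total):
total, result = (21, 4)  # -> total = 21, result = 4
total, result = (result, total)  # -> total = 4, result = 21

Answer: 4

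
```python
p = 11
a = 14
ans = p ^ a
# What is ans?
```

Trace (tracking ans):
p = 11  # -> p = 11
a = 14  # -> a = 14
ans = p ^ a  # -> ans = 5

Answer: 5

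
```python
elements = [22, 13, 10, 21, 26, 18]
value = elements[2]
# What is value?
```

Trace (tracking value):
elements = [22, 13, 10, 21, 26, 18]  # -> elements = [22, 13, 10, 21, 26, 18]
value = elements[2]  # -> value = 10

Answer: 10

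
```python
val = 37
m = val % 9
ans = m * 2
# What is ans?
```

Trace (tracking ans):
val = 37  # -> val = 37
m = val % 9  # -> m = 1
ans = m * 2  # -> ans = 2

Answer: 2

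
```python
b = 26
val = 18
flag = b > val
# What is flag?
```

Answer: True

Derivation:
Trace (tracking flag):
b = 26  # -> b = 26
val = 18  # -> val = 18
flag = b > val  # -> flag = True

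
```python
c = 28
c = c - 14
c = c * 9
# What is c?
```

Trace (tracking c):
c = 28  # -> c = 28
c = c - 14  # -> c = 14
c = c * 9  # -> c = 126

Answer: 126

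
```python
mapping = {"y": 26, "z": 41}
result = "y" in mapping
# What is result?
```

Trace (tracking result):
mapping = {'y': 26, 'z': 41}  # -> mapping = {'y': 26, 'z': 41}
result = 'y' in mapping  # -> result = True

Answer: True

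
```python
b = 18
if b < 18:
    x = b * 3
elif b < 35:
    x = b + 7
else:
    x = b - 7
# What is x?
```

Trace (tracking x):
b = 18  # -> b = 18
if b < 18:  # condition is False
elif b < 35:  # condition is True
    x = b + 7  # -> x = 25

Answer: 25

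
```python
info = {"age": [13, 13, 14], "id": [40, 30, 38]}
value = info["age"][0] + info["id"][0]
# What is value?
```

Answer: 53

Derivation:
Trace (tracking value):
info = {'age': [13, 13, 14], 'id': [40, 30, 38]}  # -> info = {'age': [13, 13, 14], 'id': [40, 30, 38]}
value = info['age'][0] + info['id'][0]  # -> value = 53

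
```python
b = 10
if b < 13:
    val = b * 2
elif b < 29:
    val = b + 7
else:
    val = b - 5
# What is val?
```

Answer: 20

Derivation:
Trace (tracking val):
b = 10  # -> b = 10
if b < 13:  # condition is True
    val = b * 2  # -> val = 20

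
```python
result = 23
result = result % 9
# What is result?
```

Answer: 5

Derivation:
Trace (tracking result):
result = 23  # -> result = 23
result = result % 9  # -> result = 5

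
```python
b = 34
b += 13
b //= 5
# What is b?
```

Answer: 9

Derivation:
Trace (tracking b):
b = 34  # -> b = 34
b += 13  # -> b = 47
b //= 5  # -> b = 9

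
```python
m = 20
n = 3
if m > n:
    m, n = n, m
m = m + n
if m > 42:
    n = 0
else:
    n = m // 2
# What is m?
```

Answer: 23

Derivation:
Trace (tracking m):
m = 20  # -> m = 20
n = 3  # -> n = 3
if m > n:  # condition is True
    m, n = (n, m)  # -> m = 3, n = 20
m = m + n  # -> m = 23
if m > 42:  # condition is False
else:
    n = m // 2  # -> n = 11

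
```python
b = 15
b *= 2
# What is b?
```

Trace (tracking b):
b = 15  # -> b = 15
b *= 2  # -> b = 30

Answer: 30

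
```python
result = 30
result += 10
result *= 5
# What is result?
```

Answer: 200

Derivation:
Trace (tracking result):
result = 30  # -> result = 30
result += 10  # -> result = 40
result *= 5  # -> result = 200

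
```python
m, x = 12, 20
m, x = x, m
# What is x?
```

Trace (tracking x):
m, x = (12, 20)  # -> m = 12, x = 20
m, x = (x, m)  # -> m = 20, x = 12

Answer: 12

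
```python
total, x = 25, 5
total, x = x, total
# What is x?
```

Trace (tracking x):
total, x = (25, 5)  # -> total = 25, x = 5
total, x = (x, total)  # -> total = 5, x = 25

Answer: 25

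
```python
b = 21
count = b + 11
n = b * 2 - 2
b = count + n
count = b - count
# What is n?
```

Trace (tracking n):
b = 21  # -> b = 21
count = b + 11  # -> count = 32
n = b * 2 - 2  # -> n = 40
b = count + n  # -> b = 72
count = b - count  # -> count = 40

Answer: 40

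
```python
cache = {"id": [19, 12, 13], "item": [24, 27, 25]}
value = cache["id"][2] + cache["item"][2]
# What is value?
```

Trace (tracking value):
cache = {'id': [19, 12, 13], 'item': [24, 27, 25]}  # -> cache = {'id': [19, 12, 13], 'item': [24, 27, 25]}
value = cache['id'][2] + cache['item'][2]  # -> value = 38

Answer: 38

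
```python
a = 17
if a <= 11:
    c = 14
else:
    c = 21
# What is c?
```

Answer: 21

Derivation:
Trace (tracking c):
a = 17  # -> a = 17
if a <= 11:  # condition is False
else:
    c = 21  # -> c = 21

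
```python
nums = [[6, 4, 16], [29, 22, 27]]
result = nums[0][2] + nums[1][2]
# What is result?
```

Trace (tracking result):
nums = [[6, 4, 16], [29, 22, 27]]  # -> nums = [[6, 4, 16], [29, 22, 27]]
result = nums[0][2] + nums[1][2]  # -> result = 43

Answer: 43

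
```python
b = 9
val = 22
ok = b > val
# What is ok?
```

Answer: False

Derivation:
Trace (tracking ok):
b = 9  # -> b = 9
val = 22  # -> val = 22
ok = b > val  # -> ok = False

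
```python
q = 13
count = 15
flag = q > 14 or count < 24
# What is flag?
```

Trace (tracking flag):
q = 13  # -> q = 13
count = 15  # -> count = 15
flag = q > 14 or count < 24  # -> flag = True

Answer: True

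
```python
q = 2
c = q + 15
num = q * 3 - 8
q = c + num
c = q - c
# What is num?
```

Answer: -2

Derivation:
Trace (tracking num):
q = 2  # -> q = 2
c = q + 15  # -> c = 17
num = q * 3 - 8  # -> num = -2
q = c + num  # -> q = 15
c = q - c  # -> c = -2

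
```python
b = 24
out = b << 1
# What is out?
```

Answer: 48

Derivation:
Trace (tracking out):
b = 24  # -> b = 24
out = b << 1  # -> out = 48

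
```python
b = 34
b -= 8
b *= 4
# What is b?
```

Answer: 104

Derivation:
Trace (tracking b):
b = 34  # -> b = 34
b -= 8  # -> b = 26
b *= 4  # -> b = 104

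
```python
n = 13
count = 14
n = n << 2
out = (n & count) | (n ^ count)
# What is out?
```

Answer: 62

Derivation:
Trace (tracking out):
n = 13  # -> n = 13
count = 14  # -> count = 14
n = n << 2  # -> n = 52
out = n & count | n ^ count  # -> out = 62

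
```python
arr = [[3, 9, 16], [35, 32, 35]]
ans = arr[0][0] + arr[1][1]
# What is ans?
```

Answer: 35

Derivation:
Trace (tracking ans):
arr = [[3, 9, 16], [35, 32, 35]]  # -> arr = [[3, 9, 16], [35, 32, 35]]
ans = arr[0][0] + arr[1][1]  # -> ans = 35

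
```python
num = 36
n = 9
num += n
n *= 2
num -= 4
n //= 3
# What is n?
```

Trace (tracking n):
num = 36  # -> num = 36
n = 9  # -> n = 9
num += n  # -> num = 45
n *= 2  # -> n = 18
num -= 4  # -> num = 41
n //= 3  # -> n = 6

Answer: 6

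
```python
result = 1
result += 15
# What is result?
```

Answer: 16

Derivation:
Trace (tracking result):
result = 1  # -> result = 1
result += 15  # -> result = 16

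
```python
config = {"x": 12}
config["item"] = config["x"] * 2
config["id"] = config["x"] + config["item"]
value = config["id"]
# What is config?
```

Answer: {'x': 12, 'item': 24, 'id': 36}

Derivation:
Trace (tracking config):
config = {'x': 12}  # -> config = {'x': 12}
config['item'] = config['x'] * 2  # -> config = {'x': 12, 'item': 24}
config['id'] = config['x'] + config['item']  # -> config = {'x': 12, 'item': 24, 'id': 36}
value = config['id']  # -> value = 36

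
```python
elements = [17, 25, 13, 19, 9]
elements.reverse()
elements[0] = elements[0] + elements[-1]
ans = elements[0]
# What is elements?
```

Trace (tracking elements):
elements = [17, 25, 13, 19, 9]  # -> elements = [17, 25, 13, 19, 9]
elements.reverse()  # -> elements = [9, 19, 13, 25, 17]
elements[0] = elements[0] + elements[-1]  # -> elements = [26, 19, 13, 25, 17]
ans = elements[0]  # -> ans = 26

Answer: [26, 19, 13, 25, 17]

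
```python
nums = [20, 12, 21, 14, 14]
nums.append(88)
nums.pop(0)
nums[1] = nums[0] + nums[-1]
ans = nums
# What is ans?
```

Trace (tracking ans):
nums = [20, 12, 21, 14, 14]  # -> nums = [20, 12, 21, 14, 14]
nums.append(88)  # -> nums = [20, 12, 21, 14, 14, 88]
nums.pop(0)  # -> nums = [12, 21, 14, 14, 88]
nums[1] = nums[0] + nums[-1]  # -> nums = [12, 100, 14, 14, 88]
ans = nums  # -> ans = [12, 100, 14, 14, 88]

Answer: [12, 100, 14, 14, 88]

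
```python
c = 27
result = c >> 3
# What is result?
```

Trace (tracking result):
c = 27  # -> c = 27
result = c >> 3  # -> result = 3

Answer: 3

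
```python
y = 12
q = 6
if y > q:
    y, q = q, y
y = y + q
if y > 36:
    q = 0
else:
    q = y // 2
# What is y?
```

Trace (tracking y):
y = 12  # -> y = 12
q = 6  # -> q = 6
if y > q:  # condition is True
    y, q = (q, y)  # -> y = 6, q = 12
y = y + q  # -> y = 18
if y > 36:  # condition is False
else:
    q = y // 2  # -> q = 9

Answer: 18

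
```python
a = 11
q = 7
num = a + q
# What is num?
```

Trace (tracking num):
a = 11  # -> a = 11
q = 7  # -> q = 7
num = a + q  # -> num = 18

Answer: 18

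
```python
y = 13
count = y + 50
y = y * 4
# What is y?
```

Answer: 52

Derivation:
Trace (tracking y):
y = 13  # -> y = 13
count = y + 50  # -> count = 63
y = y * 4  # -> y = 52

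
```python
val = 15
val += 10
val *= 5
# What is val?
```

Trace (tracking val):
val = 15  # -> val = 15
val += 10  # -> val = 25
val *= 5  # -> val = 125

Answer: 125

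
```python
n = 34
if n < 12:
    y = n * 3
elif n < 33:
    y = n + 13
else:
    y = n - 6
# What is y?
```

Answer: 28

Derivation:
Trace (tracking y):
n = 34  # -> n = 34
if n < 12:  # condition is False
elif n < 33:  # condition is False
else:
    y = n - 6  # -> y = 28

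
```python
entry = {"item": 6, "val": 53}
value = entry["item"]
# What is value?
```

Answer: 6

Derivation:
Trace (tracking value):
entry = {'item': 6, 'val': 53}  # -> entry = {'item': 6, 'val': 53}
value = entry['item']  # -> value = 6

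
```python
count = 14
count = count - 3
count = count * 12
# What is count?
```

Trace (tracking count):
count = 14  # -> count = 14
count = count - 3  # -> count = 11
count = count * 12  # -> count = 132

Answer: 132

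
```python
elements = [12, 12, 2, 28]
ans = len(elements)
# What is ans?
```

Answer: 4

Derivation:
Trace (tracking ans):
elements = [12, 12, 2, 28]  # -> elements = [12, 12, 2, 28]
ans = len(elements)  # -> ans = 4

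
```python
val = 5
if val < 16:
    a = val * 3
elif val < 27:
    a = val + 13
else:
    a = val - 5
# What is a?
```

Answer: 15

Derivation:
Trace (tracking a):
val = 5  # -> val = 5
if val < 16:  # condition is True
    a = val * 3  # -> a = 15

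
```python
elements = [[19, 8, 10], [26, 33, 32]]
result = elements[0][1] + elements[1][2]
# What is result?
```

Answer: 40

Derivation:
Trace (tracking result):
elements = [[19, 8, 10], [26, 33, 32]]  # -> elements = [[19, 8, 10], [26, 33, 32]]
result = elements[0][1] + elements[1][2]  # -> result = 40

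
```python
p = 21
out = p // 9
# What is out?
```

Trace (tracking out):
p = 21  # -> p = 21
out = p // 9  # -> out = 2

Answer: 2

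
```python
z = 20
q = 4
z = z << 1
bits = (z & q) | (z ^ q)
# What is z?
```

Trace (tracking z):
z = 20  # -> z = 20
q = 4  # -> q = 4
z = z << 1  # -> z = 40
bits = z & q | z ^ q  # -> bits = 44

Answer: 40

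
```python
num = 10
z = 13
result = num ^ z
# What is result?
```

Answer: 7

Derivation:
Trace (tracking result):
num = 10  # -> num = 10
z = 13  # -> z = 13
result = num ^ z  # -> result = 7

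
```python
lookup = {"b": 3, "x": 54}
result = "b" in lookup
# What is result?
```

Trace (tracking result):
lookup = {'b': 3, 'x': 54}  # -> lookup = {'b': 3, 'x': 54}
result = 'b' in lookup  # -> result = True

Answer: True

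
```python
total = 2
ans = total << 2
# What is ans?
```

Trace (tracking ans):
total = 2  # -> total = 2
ans = total << 2  # -> ans = 8

Answer: 8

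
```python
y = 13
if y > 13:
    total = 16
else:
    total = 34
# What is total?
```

Trace (tracking total):
y = 13  # -> y = 13
if y > 13:  # condition is False
else:
    total = 34  # -> total = 34

Answer: 34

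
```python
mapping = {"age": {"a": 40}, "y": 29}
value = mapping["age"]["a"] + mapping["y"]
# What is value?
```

Answer: 69

Derivation:
Trace (tracking value):
mapping = {'age': {'a': 40}, 'y': 29}  # -> mapping = {'age': {'a': 40}, 'y': 29}
value = mapping['age']['a'] + mapping['y']  # -> value = 69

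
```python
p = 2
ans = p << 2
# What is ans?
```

Answer: 8

Derivation:
Trace (tracking ans):
p = 2  # -> p = 2
ans = p << 2  # -> ans = 8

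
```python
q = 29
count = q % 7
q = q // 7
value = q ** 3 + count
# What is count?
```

Trace (tracking count):
q = 29  # -> q = 29
count = q % 7  # -> count = 1
q = q // 7  # -> q = 4
value = q ** 3 + count  # -> value = 65

Answer: 1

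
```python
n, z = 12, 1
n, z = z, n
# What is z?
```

Trace (tracking z):
n, z = (12, 1)  # -> n = 12, z = 1
n, z = (z, n)  # -> n = 1, z = 12

Answer: 12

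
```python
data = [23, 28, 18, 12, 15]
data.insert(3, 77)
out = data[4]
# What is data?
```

Answer: [23, 28, 18, 77, 12, 15]

Derivation:
Trace (tracking data):
data = [23, 28, 18, 12, 15]  # -> data = [23, 28, 18, 12, 15]
data.insert(3, 77)  # -> data = [23, 28, 18, 77, 12, 15]
out = data[4]  # -> out = 12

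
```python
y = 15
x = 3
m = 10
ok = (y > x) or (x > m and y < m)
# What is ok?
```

Answer: True

Derivation:
Trace (tracking ok):
y = 15  # -> y = 15
x = 3  # -> x = 3
m = 10  # -> m = 10
ok = y > x or (x > m and y < m)  # -> ok = True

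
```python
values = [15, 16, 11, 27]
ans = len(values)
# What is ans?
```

Trace (tracking ans):
values = [15, 16, 11, 27]  # -> values = [15, 16, 11, 27]
ans = len(values)  # -> ans = 4

Answer: 4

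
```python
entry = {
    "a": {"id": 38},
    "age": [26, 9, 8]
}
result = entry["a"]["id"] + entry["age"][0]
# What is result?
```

Answer: 64

Derivation:
Trace (tracking result):
entry = {'a': {'id': 38}, 'age': [26, 9, 8]}  # -> entry = {'a': {'id': 38}, 'age': [26, 9, 8]}
result = entry['a']['id'] + entry['age'][0]  # -> result = 64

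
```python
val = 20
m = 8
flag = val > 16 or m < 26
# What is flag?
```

Trace (tracking flag):
val = 20  # -> val = 20
m = 8  # -> m = 8
flag = val > 16 or m < 26  # -> flag = True

Answer: True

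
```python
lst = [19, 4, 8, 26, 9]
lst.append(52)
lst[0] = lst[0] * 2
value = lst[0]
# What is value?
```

Trace (tracking value):
lst = [19, 4, 8, 26, 9]  # -> lst = [19, 4, 8, 26, 9]
lst.append(52)  # -> lst = [19, 4, 8, 26, 9, 52]
lst[0] = lst[0] * 2  # -> lst = [38, 4, 8, 26, 9, 52]
value = lst[0]  # -> value = 38

Answer: 38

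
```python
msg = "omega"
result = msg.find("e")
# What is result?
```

Trace (tracking result):
msg = 'omega'  # -> msg = 'omega'
result = msg.find('e')  # -> result = 2

Answer: 2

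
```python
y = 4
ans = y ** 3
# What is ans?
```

Answer: 64

Derivation:
Trace (tracking ans):
y = 4  # -> y = 4
ans = y ** 3  # -> ans = 64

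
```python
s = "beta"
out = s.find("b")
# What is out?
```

Trace (tracking out):
s = 'beta'  # -> s = 'beta'
out = s.find('b')  # -> out = 0

Answer: 0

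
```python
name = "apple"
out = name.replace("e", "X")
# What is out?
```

Trace (tracking out):
name = 'apple'  # -> name = 'apple'
out = name.replace('e', 'X')  # -> out = 'applX'

Answer: 'applX'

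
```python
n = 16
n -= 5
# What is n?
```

Trace (tracking n):
n = 16  # -> n = 16
n -= 5  # -> n = 11

Answer: 11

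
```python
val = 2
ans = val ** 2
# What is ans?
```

Answer: 4

Derivation:
Trace (tracking ans):
val = 2  # -> val = 2
ans = val ** 2  # -> ans = 4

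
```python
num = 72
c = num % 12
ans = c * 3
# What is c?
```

Answer: 0

Derivation:
Trace (tracking c):
num = 72  # -> num = 72
c = num % 12  # -> c = 0
ans = c * 3  # -> ans = 0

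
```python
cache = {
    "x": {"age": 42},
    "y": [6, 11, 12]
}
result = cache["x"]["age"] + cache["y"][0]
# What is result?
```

Answer: 48

Derivation:
Trace (tracking result):
cache = {'x': {'age': 42}, 'y': [6, 11, 12]}  # -> cache = {'x': {'age': 42}, 'y': [6, 11, 12]}
result = cache['x']['age'] + cache['y'][0]  # -> result = 48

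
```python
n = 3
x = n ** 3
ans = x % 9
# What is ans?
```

Trace (tracking ans):
n = 3  # -> n = 3
x = n ** 3  # -> x = 27
ans = x % 9  # -> ans = 0

Answer: 0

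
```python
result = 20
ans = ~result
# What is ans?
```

Trace (tracking ans):
result = 20  # -> result = 20
ans = ~result  # -> ans = -21

Answer: -21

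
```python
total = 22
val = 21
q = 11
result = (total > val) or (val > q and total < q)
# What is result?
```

Answer: True

Derivation:
Trace (tracking result):
total = 22  # -> total = 22
val = 21  # -> val = 21
q = 11  # -> q = 11
result = total > val or (val > q and total < q)  # -> result = True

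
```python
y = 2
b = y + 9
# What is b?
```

Trace (tracking b):
y = 2  # -> y = 2
b = y + 9  # -> b = 11

Answer: 11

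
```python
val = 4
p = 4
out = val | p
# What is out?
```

Answer: 4

Derivation:
Trace (tracking out):
val = 4  # -> val = 4
p = 4  # -> p = 4
out = val | p  # -> out = 4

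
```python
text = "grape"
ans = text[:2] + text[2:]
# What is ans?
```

Trace (tracking ans):
text = 'grape'  # -> text = 'grape'
ans = text[:2] + text[2:]  # -> ans = 'grape'

Answer: 'grape'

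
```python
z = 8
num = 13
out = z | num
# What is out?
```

Trace (tracking out):
z = 8  # -> z = 8
num = 13  # -> num = 13
out = z | num  # -> out = 13

Answer: 13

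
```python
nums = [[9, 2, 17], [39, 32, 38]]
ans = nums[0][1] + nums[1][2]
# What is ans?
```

Trace (tracking ans):
nums = [[9, 2, 17], [39, 32, 38]]  # -> nums = [[9, 2, 17], [39, 32, 38]]
ans = nums[0][1] + nums[1][2]  # -> ans = 40

Answer: 40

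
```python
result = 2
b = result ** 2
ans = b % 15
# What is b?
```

Trace (tracking b):
result = 2  # -> result = 2
b = result ** 2  # -> b = 4
ans = b % 15  # -> ans = 4

Answer: 4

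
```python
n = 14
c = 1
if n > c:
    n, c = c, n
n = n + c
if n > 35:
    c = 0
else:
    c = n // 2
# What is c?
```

Answer: 7

Derivation:
Trace (tracking c):
n = 14  # -> n = 14
c = 1  # -> c = 1
if n > c:  # condition is True
    n, c = (c, n)  # -> n = 1, c = 14
n = n + c  # -> n = 15
if n > 35:  # condition is False
else:
    c = n // 2  # -> c = 7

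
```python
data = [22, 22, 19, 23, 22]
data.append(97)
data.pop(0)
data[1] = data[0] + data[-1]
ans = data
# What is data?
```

Answer: [22, 119, 23, 22, 97]

Derivation:
Trace (tracking data):
data = [22, 22, 19, 23, 22]  # -> data = [22, 22, 19, 23, 22]
data.append(97)  # -> data = [22, 22, 19, 23, 22, 97]
data.pop(0)  # -> data = [22, 19, 23, 22, 97]
data[1] = data[0] + data[-1]  # -> data = [22, 119, 23, 22, 97]
ans = data  # -> ans = [22, 119, 23, 22, 97]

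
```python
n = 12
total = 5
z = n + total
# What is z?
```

Trace (tracking z):
n = 12  # -> n = 12
total = 5  # -> total = 5
z = n + total  # -> z = 17

Answer: 17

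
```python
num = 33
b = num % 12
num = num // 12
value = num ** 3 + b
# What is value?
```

Answer: 17

Derivation:
Trace (tracking value):
num = 33  # -> num = 33
b = num % 12  # -> b = 9
num = num // 12  # -> num = 2
value = num ** 3 + b  # -> value = 17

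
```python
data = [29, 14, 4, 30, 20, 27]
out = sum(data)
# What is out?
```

Trace (tracking out):
data = [29, 14, 4, 30, 20, 27]  # -> data = [29, 14, 4, 30, 20, 27]
out = sum(data)  # -> out = 124

Answer: 124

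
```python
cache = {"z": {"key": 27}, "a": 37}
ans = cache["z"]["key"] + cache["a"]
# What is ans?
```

Answer: 64

Derivation:
Trace (tracking ans):
cache = {'z': {'key': 27}, 'a': 37}  # -> cache = {'z': {'key': 27}, 'a': 37}
ans = cache['z']['key'] + cache['a']  # -> ans = 64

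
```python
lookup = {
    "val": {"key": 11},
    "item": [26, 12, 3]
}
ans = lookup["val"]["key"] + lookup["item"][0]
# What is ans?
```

Answer: 37

Derivation:
Trace (tracking ans):
lookup = {'val': {'key': 11}, 'item': [26, 12, 3]}  # -> lookup = {'val': {'key': 11}, 'item': [26, 12, 3]}
ans = lookup['val']['key'] + lookup['item'][0]  # -> ans = 37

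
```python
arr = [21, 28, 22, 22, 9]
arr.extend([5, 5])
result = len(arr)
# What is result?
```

Answer: 7

Derivation:
Trace (tracking result):
arr = [21, 28, 22, 22, 9]  # -> arr = [21, 28, 22, 22, 9]
arr.extend([5, 5])  # -> arr = [21, 28, 22, 22, 9, 5, 5]
result = len(arr)  # -> result = 7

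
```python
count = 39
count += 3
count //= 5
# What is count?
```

Trace (tracking count):
count = 39  # -> count = 39
count += 3  # -> count = 42
count //= 5  # -> count = 8

Answer: 8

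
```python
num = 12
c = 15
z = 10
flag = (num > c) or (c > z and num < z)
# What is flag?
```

Answer: False

Derivation:
Trace (tracking flag):
num = 12  # -> num = 12
c = 15  # -> c = 15
z = 10  # -> z = 10
flag = num > c or (c > z and num < z)  # -> flag = False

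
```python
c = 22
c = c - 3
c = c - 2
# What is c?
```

Trace (tracking c):
c = 22  # -> c = 22
c = c - 3  # -> c = 19
c = c - 2  # -> c = 17

Answer: 17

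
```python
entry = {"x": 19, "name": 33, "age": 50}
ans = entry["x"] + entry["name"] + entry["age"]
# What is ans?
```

Answer: 102

Derivation:
Trace (tracking ans):
entry = {'x': 19, 'name': 33, 'age': 50}  # -> entry = {'x': 19, 'name': 33, 'age': 50}
ans = entry['x'] + entry['name'] + entry['age']  # -> ans = 102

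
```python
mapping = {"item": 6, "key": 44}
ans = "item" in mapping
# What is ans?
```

Answer: True

Derivation:
Trace (tracking ans):
mapping = {'item': 6, 'key': 44}  # -> mapping = {'item': 6, 'key': 44}
ans = 'item' in mapping  # -> ans = True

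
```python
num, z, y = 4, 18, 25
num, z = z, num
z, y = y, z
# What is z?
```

Answer: 25

Derivation:
Trace (tracking z):
num, z, y = (4, 18, 25)  # -> num = 4, z = 18, y = 25
num, z = (z, num)  # -> num = 18, z = 4
z, y = (y, z)  # -> z = 25, y = 4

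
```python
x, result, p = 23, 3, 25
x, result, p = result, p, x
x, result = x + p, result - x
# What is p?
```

Answer: 23

Derivation:
Trace (tracking p):
x, result, p = (23, 3, 25)  # -> x = 23, result = 3, p = 25
x, result, p = (result, p, x)  # -> x = 3, result = 25, p = 23
x, result = (x + p, result - x)  # -> x = 26, result = 22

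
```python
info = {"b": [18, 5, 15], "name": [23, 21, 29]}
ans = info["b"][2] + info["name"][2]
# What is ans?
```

Answer: 44

Derivation:
Trace (tracking ans):
info = {'b': [18, 5, 15], 'name': [23, 21, 29]}  # -> info = {'b': [18, 5, 15], 'name': [23, 21, 29]}
ans = info['b'][2] + info['name'][2]  # -> ans = 44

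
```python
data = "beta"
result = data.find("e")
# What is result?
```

Answer: 1

Derivation:
Trace (tracking result):
data = 'beta'  # -> data = 'beta'
result = data.find('e')  # -> result = 1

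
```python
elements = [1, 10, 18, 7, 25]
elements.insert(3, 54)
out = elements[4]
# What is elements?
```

Answer: [1, 10, 18, 54, 7, 25]

Derivation:
Trace (tracking elements):
elements = [1, 10, 18, 7, 25]  # -> elements = [1, 10, 18, 7, 25]
elements.insert(3, 54)  # -> elements = [1, 10, 18, 54, 7, 25]
out = elements[4]  # -> out = 7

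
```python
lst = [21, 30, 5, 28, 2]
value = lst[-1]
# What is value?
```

Answer: 2

Derivation:
Trace (tracking value):
lst = [21, 30, 5, 28, 2]  # -> lst = [21, 30, 5, 28, 2]
value = lst[-1]  # -> value = 2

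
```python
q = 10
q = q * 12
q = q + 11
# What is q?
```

Answer: 131

Derivation:
Trace (tracking q):
q = 10  # -> q = 10
q = q * 12  # -> q = 120
q = q + 11  # -> q = 131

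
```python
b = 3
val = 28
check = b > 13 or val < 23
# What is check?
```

Trace (tracking check):
b = 3  # -> b = 3
val = 28  # -> val = 28
check = b > 13 or val < 23  # -> check = False

Answer: False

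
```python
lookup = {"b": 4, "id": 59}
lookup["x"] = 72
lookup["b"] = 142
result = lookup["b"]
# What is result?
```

Trace (tracking result):
lookup = {'b': 4, 'id': 59}  # -> lookup = {'b': 4, 'id': 59}
lookup['x'] = 72  # -> lookup = {'b': 4, 'id': 59, 'x': 72}
lookup['b'] = 142  # -> lookup = {'b': 142, 'id': 59, 'x': 72}
result = lookup['b']  # -> result = 142

Answer: 142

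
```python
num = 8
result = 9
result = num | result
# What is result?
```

Trace (tracking result):
num = 8  # -> num = 8
result = 9  # -> result = 9
result = num | result  # -> result = 9

Answer: 9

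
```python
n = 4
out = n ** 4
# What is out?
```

Answer: 256

Derivation:
Trace (tracking out):
n = 4  # -> n = 4
out = n ** 4  # -> out = 256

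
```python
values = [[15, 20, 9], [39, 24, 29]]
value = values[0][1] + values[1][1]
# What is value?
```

Trace (tracking value):
values = [[15, 20, 9], [39, 24, 29]]  # -> values = [[15, 20, 9], [39, 24, 29]]
value = values[0][1] + values[1][1]  # -> value = 44

Answer: 44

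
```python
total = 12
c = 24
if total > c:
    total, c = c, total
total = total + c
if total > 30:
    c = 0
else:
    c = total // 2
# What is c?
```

Trace (tracking c):
total = 12  # -> total = 12
c = 24  # -> c = 24
if total > c:  # condition is False
total = total + c  # -> total = 36
if total > 30:  # condition is True
    c = 0  # -> c = 0

Answer: 0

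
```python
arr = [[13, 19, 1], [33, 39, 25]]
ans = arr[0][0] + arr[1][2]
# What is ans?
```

Answer: 38

Derivation:
Trace (tracking ans):
arr = [[13, 19, 1], [33, 39, 25]]  # -> arr = [[13, 19, 1], [33, 39, 25]]
ans = arr[0][0] + arr[1][2]  # -> ans = 38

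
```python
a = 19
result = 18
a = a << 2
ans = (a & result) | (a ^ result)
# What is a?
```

Answer: 76

Derivation:
Trace (tracking a):
a = 19  # -> a = 19
result = 18  # -> result = 18
a = a << 2  # -> a = 76
ans = a & result | a ^ result  # -> ans = 94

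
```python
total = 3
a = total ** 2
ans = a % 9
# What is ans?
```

Answer: 0

Derivation:
Trace (tracking ans):
total = 3  # -> total = 3
a = total ** 2  # -> a = 9
ans = a % 9  # -> ans = 0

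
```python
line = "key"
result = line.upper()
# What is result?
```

Answer: 'KEY'

Derivation:
Trace (tracking result):
line = 'key'  # -> line = 'key'
result = line.upper()  # -> result = 'KEY'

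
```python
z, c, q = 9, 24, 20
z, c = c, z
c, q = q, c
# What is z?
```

Answer: 24

Derivation:
Trace (tracking z):
z, c, q = (9, 24, 20)  # -> z = 9, c = 24, q = 20
z, c = (c, z)  # -> z = 24, c = 9
c, q = (q, c)  # -> c = 20, q = 9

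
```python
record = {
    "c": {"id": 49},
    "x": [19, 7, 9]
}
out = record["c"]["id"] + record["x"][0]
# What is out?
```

Answer: 68

Derivation:
Trace (tracking out):
record = {'c': {'id': 49}, 'x': [19, 7, 9]}  # -> record = {'c': {'id': 49}, 'x': [19, 7, 9]}
out = record['c']['id'] + record['x'][0]  # -> out = 68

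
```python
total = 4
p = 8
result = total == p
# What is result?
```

Trace (tracking result):
total = 4  # -> total = 4
p = 8  # -> p = 8
result = total == p  # -> result = False

Answer: False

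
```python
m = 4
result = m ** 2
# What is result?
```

Trace (tracking result):
m = 4  # -> m = 4
result = m ** 2  # -> result = 16

Answer: 16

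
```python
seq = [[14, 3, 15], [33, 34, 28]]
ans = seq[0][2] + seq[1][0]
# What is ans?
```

Answer: 48

Derivation:
Trace (tracking ans):
seq = [[14, 3, 15], [33, 34, 28]]  # -> seq = [[14, 3, 15], [33, 34, 28]]
ans = seq[0][2] + seq[1][0]  # -> ans = 48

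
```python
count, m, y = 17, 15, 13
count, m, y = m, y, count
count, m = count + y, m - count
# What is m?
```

Trace (tracking m):
count, m, y = (17, 15, 13)  # -> count = 17, m = 15, y = 13
count, m, y = (m, y, count)  # -> count = 15, m = 13, y = 17
count, m = (count + y, m - count)  # -> count = 32, m = -2

Answer: -2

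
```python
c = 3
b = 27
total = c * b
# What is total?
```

Answer: 81

Derivation:
Trace (tracking total):
c = 3  # -> c = 3
b = 27  # -> b = 27
total = c * b  # -> total = 81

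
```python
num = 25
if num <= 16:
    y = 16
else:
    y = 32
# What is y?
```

Trace (tracking y):
num = 25  # -> num = 25
if num <= 16:  # condition is False
else:
    y = 32  # -> y = 32

Answer: 32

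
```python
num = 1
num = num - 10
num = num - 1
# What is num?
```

Answer: -10

Derivation:
Trace (tracking num):
num = 1  # -> num = 1
num = num - 10  # -> num = -9
num = num - 1  # -> num = -10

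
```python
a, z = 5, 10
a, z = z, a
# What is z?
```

Answer: 5

Derivation:
Trace (tracking z):
a, z = (5, 10)  # -> a = 5, z = 10
a, z = (z, a)  # -> a = 10, z = 5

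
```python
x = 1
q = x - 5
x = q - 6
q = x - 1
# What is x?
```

Answer: -10

Derivation:
Trace (tracking x):
x = 1  # -> x = 1
q = x - 5  # -> q = -4
x = q - 6  # -> x = -10
q = x - 1  # -> q = -11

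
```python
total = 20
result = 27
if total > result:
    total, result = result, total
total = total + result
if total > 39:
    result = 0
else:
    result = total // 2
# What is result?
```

Trace (tracking result):
total = 20  # -> total = 20
result = 27  # -> result = 27
if total > result:  # condition is False
total = total + result  # -> total = 47
if total > 39:  # condition is True
    result = 0  # -> result = 0

Answer: 0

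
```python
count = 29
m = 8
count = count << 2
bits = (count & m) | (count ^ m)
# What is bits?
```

Trace (tracking bits):
count = 29  # -> count = 29
m = 8  # -> m = 8
count = count << 2  # -> count = 116
bits = count & m | count ^ m  # -> bits = 124

Answer: 124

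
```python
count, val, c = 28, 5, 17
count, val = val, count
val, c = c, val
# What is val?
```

Answer: 17

Derivation:
Trace (tracking val):
count, val, c = (28, 5, 17)  # -> count = 28, val = 5, c = 17
count, val = (val, count)  # -> count = 5, val = 28
val, c = (c, val)  # -> val = 17, c = 28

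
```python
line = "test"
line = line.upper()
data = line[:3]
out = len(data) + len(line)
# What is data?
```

Answer: 'TES'

Derivation:
Trace (tracking data):
line = 'test'  # -> line = 'test'
line = line.upper()  # -> line = 'TEST'
data = line[:3]  # -> data = 'TES'
out = len(data) + len(line)  # -> out = 7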